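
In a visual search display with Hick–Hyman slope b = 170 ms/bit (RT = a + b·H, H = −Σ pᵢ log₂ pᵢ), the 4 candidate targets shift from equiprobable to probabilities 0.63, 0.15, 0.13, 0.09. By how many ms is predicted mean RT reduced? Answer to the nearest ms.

81 ms

Equiprobable entropy H₀ = log₂ 4 = 2.0000 bits.
Skewed entropy H = −Σ pᵢ log₂ pᵢ = 1.5258 bits.
ΔRT = b·(H₀ − H) = 170 × 0.4742 = 80.62 ms.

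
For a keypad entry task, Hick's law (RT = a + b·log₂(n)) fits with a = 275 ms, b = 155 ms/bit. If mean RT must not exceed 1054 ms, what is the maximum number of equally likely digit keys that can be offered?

155·log₂ n ≤ 1054 − 275 = 779, giving log₂ n ≤ 5.0258 and n ≤ 32.578. The largest whole number is 32.

32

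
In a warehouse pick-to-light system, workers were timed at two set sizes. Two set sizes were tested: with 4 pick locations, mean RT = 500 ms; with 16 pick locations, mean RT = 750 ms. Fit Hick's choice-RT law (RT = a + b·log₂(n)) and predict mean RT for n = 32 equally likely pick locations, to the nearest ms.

Fit slope and intercept:
  b = (750 − 500) / (log₂ 16 − log₂ 4) = 250 / (4 − 2) = 125 ms/bit
  a = 500 − 125 × 2 = 250 ms
Then RT(32) = 250 + 125 × log₂ 32 = 250 + 125 × 5 ≈ 875.000 ms.

875 ms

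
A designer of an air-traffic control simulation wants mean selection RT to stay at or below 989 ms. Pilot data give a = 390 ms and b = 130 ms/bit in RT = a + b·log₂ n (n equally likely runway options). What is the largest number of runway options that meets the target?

Set 390 + 130·log₂ n ≤ 989 → log₂ n ≤ (989 − 390)/130 = 4.6077.
So n ≤ 2^4.6077 = 24.381; the largest integer n is 24.

24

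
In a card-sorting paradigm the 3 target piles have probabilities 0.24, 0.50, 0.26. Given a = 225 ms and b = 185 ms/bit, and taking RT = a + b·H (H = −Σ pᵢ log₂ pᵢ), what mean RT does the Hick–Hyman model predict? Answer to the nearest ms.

502 ms

Entropy contributions −pᵢ log₂ pᵢ: 0.4941, 0.5000, 0.5053; sum H = 1.4994 bits.
RT = a + bH = 225 + 185·1.4994 = 502.39 ms.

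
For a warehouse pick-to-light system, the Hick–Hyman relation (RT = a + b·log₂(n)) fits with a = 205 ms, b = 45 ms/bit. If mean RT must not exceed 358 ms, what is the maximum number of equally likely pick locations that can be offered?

10

Set 205 + 45·log₂ n ≤ 358 → log₂ n ≤ (358 − 205)/45 = 3.4000.
So n ≤ 2^3.4000 = 10.556; the largest integer n is 10.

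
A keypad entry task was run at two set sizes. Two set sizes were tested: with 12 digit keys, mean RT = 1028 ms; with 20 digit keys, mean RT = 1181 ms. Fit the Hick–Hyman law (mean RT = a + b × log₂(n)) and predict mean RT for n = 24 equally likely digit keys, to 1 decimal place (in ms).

1235.6 ms

Fit slope and intercept:
  b = (1181 − 1028) / (log₂ 20 − log₂ 12) = 153 / (4.3219 − 3.5850) = 207.608 ms/bit
  a = 1028 − 207.608 × 3.5850 = 283.733 ms
Then RT(24) = 283.733 + 207.608 × log₂ 24 = 283.733 + 207.608 × 4.5850 ≈ 1235.608 ms.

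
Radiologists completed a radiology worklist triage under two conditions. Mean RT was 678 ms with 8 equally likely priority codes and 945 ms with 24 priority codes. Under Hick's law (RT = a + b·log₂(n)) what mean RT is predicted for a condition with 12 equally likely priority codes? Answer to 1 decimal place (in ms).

Solve the two-equation system in a and b:
  b = (945 − 678) / (log₂ 24 − log₂ 8) = 267 / (4.5850 − 3) = 168.458 ms/bit
  a = 678 − 168.458 × 3 = 172.625 ms
Then RT(12) = 172.625 + 168.458 × log₂ 12 = 172.625 + 168.458 × 3.5850 ≈ 776.542 ms.

776.5 ms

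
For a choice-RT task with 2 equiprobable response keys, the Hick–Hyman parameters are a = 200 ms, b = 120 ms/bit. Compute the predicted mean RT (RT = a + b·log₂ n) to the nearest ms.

320 ms

log₂(2) = 1 bits, so RT = 200 + 120 × 1 ≈ 320.000 ms.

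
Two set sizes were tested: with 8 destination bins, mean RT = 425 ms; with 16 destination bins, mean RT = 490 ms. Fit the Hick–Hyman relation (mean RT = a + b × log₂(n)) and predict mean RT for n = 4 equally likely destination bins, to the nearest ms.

RT is linear in log₂ n, so two points fix the line:
  b = (490 − 425) / (log₂ 16 − log₂ 8) = 65 / (4 − 3) = 65 ms/bit
  a = 425 − 65 × 3 = 230 ms
Then RT(4) = 230 + 65 × log₂ 4 = 230 + 65 × 2 ≈ 360.000 ms.

360 ms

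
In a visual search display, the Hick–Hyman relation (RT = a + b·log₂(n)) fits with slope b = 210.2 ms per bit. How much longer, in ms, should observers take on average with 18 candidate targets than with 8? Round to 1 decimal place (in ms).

Only the slope matters, since a is common to both: ΔRT = b·log₂(n₂/n₁).
log₂(18) − log₂(8) = 4.1699 − 3 = 1.1699.
ΔRT = 210.2 × 1.1699 = 245.918 ms.

245.9 ms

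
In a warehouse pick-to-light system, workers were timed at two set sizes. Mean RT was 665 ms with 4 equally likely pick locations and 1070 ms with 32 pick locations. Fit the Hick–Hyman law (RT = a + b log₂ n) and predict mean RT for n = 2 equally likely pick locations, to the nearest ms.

530 ms

RT is linear in log₂ n, so two points fix the line:
  b = (1070 − 665) / (log₂ 32 − log₂ 4) = 405 / (5 − 2) = 135 ms/bit
  a = 665 − 135 × 2 = 395 ms
Then RT(2) = 395 + 135 × log₂ 2 = 395 + 135 × 1 ≈ 530.000 ms.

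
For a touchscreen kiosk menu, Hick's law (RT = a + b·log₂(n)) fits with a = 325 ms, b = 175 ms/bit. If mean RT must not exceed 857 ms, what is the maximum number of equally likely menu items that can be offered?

8

Information budget: (857 − 325)/175 = 3.0400 bits, so n ≤ 2^3.0400 = 8.225 → at most 8.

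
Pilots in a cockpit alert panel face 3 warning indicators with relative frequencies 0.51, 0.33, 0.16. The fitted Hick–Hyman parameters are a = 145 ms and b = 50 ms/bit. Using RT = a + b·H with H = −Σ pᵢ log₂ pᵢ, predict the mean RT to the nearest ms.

Entropy contributions −pᵢ log₂ pᵢ: 0.4954, 0.5278, 0.4230; sum H = 1.4463 bits.
RT = a + bH = 145 + 50·1.4463 = 217.31 ms.

217 ms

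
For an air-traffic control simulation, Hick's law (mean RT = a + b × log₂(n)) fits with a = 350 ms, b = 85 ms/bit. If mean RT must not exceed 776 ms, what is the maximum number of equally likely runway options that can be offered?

32

85·log₂ n ≤ 776 − 350 = 426, giving log₂ n ≤ 5.0118 and n ≤ 32.262. The largest whole number is 32.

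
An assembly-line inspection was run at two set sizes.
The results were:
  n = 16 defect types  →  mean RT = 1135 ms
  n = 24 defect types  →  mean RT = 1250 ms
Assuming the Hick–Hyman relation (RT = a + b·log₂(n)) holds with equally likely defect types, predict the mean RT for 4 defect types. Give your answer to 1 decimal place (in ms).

With log₂ n on the abscissa the relation is linear; from the two conditions:
  b = (1250 − 1135) / (log₂ 24 − log₂ 16) = 115 / (4.5850 − 4) = 196.594 ms/bit
  a = 1135 − 196.594 × 4 = 348.625 ms
Then RT(4) = 348.625 + 196.594 × log₂ 4 = 348.625 + 196.594 × 2 ≈ 741.812 ms.

741.8 ms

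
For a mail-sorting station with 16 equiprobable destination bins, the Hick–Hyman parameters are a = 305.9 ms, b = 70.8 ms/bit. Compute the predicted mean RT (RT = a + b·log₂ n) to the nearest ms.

589 ms

log₂(16) = 4 bits, so RT = 305.9 + 70.8 × 4 ≈ 589.100 ms.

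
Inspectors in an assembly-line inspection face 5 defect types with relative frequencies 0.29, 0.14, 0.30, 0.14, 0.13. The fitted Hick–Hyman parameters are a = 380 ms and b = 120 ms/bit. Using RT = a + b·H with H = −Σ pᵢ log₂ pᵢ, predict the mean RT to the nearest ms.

646 ms

H = 0.29·log₂(1/0.29) + 0.14·log₂(1/0.14) + 0.30·log₂(1/0.30) + 0.14·log₂(1/0.14) + 0.13·log₂(1/0.13) = 2.2159 bits.
RT = 380 + 120 × 2.2159 = 645.90 ms.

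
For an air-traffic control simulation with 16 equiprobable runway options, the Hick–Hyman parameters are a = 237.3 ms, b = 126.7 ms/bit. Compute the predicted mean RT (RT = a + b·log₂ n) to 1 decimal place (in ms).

log₂(16) = 4 bits, so RT = 237.3 + 126.7 × 4 ≈ 744.100 ms.

744.1 ms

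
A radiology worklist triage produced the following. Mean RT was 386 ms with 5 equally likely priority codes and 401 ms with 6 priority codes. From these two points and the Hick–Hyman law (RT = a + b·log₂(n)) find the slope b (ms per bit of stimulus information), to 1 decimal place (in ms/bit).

b = (RT₂ − RT₁)/(log₂ n₂ − log₂ n₁) = (401 − 386)/(2.5850 − 2.3219) = 57.027 ms/bit.

57.0 ms/bit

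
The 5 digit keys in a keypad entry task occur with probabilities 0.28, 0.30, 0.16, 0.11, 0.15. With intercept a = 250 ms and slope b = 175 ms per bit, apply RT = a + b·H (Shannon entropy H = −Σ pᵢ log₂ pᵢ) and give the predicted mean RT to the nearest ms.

638 ms

Entropy contributions −pᵢ log₂ pᵢ: 0.5142, 0.5211, 0.4230, 0.3503, 0.4105; sum H = 2.2192 bits.
RT = a + bH = 250 + 175·2.2192 = 638.35 ms.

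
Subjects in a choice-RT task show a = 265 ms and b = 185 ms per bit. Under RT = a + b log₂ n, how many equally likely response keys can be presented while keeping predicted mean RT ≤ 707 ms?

Set 265 + 185·log₂ n ≤ 707 → log₂ n ≤ (707 − 265)/185 = 2.3892.
So n ≤ 2^2.3892 = 5.239; the largest integer n is 5.

5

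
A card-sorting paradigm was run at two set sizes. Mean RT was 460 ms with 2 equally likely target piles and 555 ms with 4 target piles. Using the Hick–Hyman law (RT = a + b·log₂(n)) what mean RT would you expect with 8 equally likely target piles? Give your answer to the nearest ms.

650 ms

Solve the two-equation system in a and b:
  b = (555 − 460) / (log₂ 4 − log₂ 2) = 95 / (2 − 1) = 95 ms/bit
  a = 460 − 95 × 1 = 365 ms
Then RT(8) = 365 + 95 × log₂ 8 = 365 + 95 × 3 ≈ 650.000 ms.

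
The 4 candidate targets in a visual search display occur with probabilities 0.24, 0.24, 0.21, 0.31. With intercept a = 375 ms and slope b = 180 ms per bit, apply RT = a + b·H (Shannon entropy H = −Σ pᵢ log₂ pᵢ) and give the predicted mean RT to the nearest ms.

732 ms

H = 0.24·log₂(1/0.24) + 0.24·log₂(1/0.24) + 0.21·log₂(1/0.21) + 0.31·log₂(1/0.31) = 1.9849 bits.
RT = 375 + 180 × 1.9849 = 732.28 ms.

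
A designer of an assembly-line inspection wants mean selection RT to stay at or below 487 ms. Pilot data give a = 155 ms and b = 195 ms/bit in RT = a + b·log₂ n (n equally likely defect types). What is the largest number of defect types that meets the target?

Information budget: (487 − 155)/195 = 1.7026 bits, so n ≤ 2^1.7026 = 3.255 → at most 3.

3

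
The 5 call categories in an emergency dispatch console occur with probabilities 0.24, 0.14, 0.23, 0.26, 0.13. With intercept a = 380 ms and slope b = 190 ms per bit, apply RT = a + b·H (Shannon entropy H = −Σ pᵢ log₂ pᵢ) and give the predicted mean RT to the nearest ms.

811 ms

H = 0.24·log₂(1/0.24) + 0.14·log₂(1/0.14) + 0.23·log₂(1/0.23) + 0.26·log₂(1/0.26) + 0.13·log₂(1/0.13) = 2.2668 bits.
RT = 380 + 190 × 2.2668 = 810.70 ms.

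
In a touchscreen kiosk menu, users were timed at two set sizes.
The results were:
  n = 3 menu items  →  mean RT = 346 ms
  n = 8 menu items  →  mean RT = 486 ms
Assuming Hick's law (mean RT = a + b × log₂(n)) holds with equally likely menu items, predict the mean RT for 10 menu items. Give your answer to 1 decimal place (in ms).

RT is linear in log₂ n, so two points fix the line:
  b = (486 − 346) / (log₂ 8 − log₂ 3) = 140 / (3 − 1.5850) = 98.937 ms/bit
  a = 346 − 98.937 × 1.5850 = 189.188 ms
Then RT(10) = 189.188 + 98.937 × log₂ 10 = 189.188 + 98.937 × 3.3219 ≈ 517.851 ms.

517.9 ms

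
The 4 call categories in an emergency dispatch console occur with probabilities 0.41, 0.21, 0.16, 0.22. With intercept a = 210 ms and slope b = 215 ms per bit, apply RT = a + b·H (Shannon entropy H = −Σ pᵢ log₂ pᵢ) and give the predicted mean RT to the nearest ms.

H = 0.41·log₂(1/0.41) + 0.21·log₂(1/0.21) + 0.16·log₂(1/0.16) + 0.22·log₂(1/0.22) = 1.9038 bits.
RT = 210 + 215 × 1.9038 = 619.32 ms.

619 ms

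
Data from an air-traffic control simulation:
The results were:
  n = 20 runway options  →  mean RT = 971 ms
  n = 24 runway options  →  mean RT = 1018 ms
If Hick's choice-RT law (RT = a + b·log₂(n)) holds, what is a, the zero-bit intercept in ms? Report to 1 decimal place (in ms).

Slope: b = (1018 − 971) / (log₂ 24 − log₂ 20) = 47/0.2630 = 178.684 ms/bit.
a = RT₁ − b·log₂ n₁ = 971 − 178.684 × 4.3219 = 198.741 ms.

198.7 ms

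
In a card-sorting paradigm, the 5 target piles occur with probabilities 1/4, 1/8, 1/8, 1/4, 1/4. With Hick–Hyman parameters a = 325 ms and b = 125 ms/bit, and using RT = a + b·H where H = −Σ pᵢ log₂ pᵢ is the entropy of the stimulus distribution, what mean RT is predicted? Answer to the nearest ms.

H = −Σ pᵢ log₂ pᵢ = 0.25·2 + 0.125·3 + 0.125·3 + 0.25·2 + 0.25·2 = 2.250 bits.
RT = 325 + 125 × 2.250 = 606.25 ms.

606 ms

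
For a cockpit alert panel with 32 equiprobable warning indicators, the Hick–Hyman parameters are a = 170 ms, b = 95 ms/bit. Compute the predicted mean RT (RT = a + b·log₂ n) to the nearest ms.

log₂(32) = 5 bits, so RT = 170 + 95 × 5 ≈ 645.000 ms.

645 ms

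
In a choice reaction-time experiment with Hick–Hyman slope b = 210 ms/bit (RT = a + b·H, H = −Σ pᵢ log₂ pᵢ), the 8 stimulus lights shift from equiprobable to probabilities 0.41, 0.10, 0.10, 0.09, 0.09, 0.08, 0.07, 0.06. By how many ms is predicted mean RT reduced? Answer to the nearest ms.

The RT saving is b·ΔH. Equiprobable H₀ = log₂(8) = 3.0000 bits; with the given probabilities H = 2.6207 bits.
b·(H₀ − H) = 210 × (3.0000 − 2.6207) = 79.66 ms.

80 ms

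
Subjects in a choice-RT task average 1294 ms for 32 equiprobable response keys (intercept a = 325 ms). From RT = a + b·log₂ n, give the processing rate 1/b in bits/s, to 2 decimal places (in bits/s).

Choice component = 1294 − 325 = 969 ms over log₂(32) = 5 bits.
b = 969 / 5 = 193.800 ms/bit, so 1/b = 5.160 bits/s.

5.16 bits/s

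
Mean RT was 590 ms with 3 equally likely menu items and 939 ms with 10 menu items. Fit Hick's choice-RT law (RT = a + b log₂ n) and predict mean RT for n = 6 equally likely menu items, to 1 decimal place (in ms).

RT is linear in log₂ n, so two points fix the line:
  b = (939 − 590) / (log₂ 10 − log₂ 3) = 349 / (3.3219 − 1.5850) = 200.925 ms/bit
  a = 590 − 200.925 × 1.5850 = 271.541 ms
Then RT(6) = 271.541 + 200.925 × log₂ 6 = 271.541 + 200.925 × 2.5850 ≈ 790.925 ms.

790.9 ms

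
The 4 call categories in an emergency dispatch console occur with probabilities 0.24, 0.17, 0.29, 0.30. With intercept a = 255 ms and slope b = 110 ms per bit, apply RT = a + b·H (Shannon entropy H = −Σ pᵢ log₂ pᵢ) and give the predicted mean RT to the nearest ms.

471 ms

H = 0.24·log₂(1/0.24) + 0.17·log₂(1/0.17) + 0.29·log₂(1/0.29) + 0.30·log₂(1/0.30) = 1.9677 bits.
RT = 255 + 110 × 1.9677 = 471.45 ms.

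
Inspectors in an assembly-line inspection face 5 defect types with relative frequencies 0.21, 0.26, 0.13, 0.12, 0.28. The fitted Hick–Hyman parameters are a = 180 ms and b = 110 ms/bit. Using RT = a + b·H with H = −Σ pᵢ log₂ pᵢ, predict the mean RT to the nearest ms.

427 ms

Entropy contributions −pᵢ log₂ pᵢ: 0.4728, 0.5053, 0.3826, 0.3671, 0.5142; sum H = 2.2420 bits.
RT = a + bH = 180 + 110·2.2420 = 426.62 ms.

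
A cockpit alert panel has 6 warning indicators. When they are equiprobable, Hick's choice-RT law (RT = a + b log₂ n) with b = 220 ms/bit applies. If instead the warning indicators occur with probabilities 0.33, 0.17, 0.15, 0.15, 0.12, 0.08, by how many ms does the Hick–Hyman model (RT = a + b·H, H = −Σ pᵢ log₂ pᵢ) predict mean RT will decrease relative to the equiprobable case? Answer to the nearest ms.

31 ms

Equiprobable entropy H₀ = log₂ 6 = 2.5850 bits.
Skewed entropy H = −Σ pᵢ log₂ pᵢ = 2.4421 bits.
ΔRT = b·(H₀ − H) = 220 × 0.1429 = 31.44 ms.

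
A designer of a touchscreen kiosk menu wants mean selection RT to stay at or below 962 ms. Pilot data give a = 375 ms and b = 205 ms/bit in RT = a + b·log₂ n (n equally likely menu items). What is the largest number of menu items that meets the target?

7

205·log₂ n ≤ 962 − 375 = 587, giving log₂ n ≤ 2.8634 and n ≤ 7.277. The largest whole number is 7.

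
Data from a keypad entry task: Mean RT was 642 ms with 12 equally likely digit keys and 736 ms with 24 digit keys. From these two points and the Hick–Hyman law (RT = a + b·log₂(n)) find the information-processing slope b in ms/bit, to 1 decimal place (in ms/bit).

The slope on a log₂ axis is (736 − 642) / (4.5850 − 3.5850) = 94.000 ms/bit.

94.0 ms/bit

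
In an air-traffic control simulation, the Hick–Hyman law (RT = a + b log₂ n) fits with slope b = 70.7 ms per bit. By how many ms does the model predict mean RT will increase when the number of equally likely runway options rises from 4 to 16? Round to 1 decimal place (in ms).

ΔRT = (a + b log₂ n₂) − (a + b log₂ n₁) = b·(log₂ n₂ − log₂ n₁).
log₂(16) − log₂(4) = log₂(16/4) = log₂(4) = 2.
ΔRT = 70.7 × 2.0000 = 141.400 ms.

141.4 ms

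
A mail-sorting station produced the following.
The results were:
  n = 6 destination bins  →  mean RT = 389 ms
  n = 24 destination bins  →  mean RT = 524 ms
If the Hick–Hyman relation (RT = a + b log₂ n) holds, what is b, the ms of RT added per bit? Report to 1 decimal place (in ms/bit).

67.5 ms/bit

Slope: b = (524 − 389) / (log₂ 24 − log₂ 6) = 135/2.0000 = 67.500 ms/bit.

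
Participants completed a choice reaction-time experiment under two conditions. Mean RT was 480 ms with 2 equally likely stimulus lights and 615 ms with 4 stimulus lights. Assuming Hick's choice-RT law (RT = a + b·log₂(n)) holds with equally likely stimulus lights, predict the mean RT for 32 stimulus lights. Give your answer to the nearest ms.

1020 ms

With log₂ n on the abscissa the relation is linear; from the two conditions:
  b = (615 − 480) / (log₂ 4 − log₂ 2) = 135 / (2 − 1) = 135 ms/bit
  a = 480 − 135 × 1 = 345 ms
Then RT(32) = 345 + 135 × log₂ 32 = 345 + 135 × 5 ≈ 1020.000 ms.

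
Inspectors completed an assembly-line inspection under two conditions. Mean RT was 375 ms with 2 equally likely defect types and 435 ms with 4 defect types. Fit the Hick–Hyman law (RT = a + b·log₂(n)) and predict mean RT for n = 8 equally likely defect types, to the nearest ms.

495 ms

RT is linear in log₂ n, so two points fix the line:
  b = (435 − 375) / (log₂ 4 − log₂ 2) = 60 / (2 − 1) = 60 ms/bit
  a = 375 − 60 × 1 = 315 ms
Then RT(8) = 315 + 60 × log₂ 8 = 315 + 60 × 3 ≈ 495.000 ms.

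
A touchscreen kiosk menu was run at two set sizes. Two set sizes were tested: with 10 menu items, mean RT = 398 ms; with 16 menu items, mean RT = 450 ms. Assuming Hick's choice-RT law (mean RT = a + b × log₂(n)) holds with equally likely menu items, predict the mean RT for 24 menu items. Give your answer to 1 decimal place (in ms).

Fit slope and intercept:
  b = (450 − 398) / (log₂ 16 − log₂ 10) = 52 / (4 − 3.3219) = 76.688 ms/bit
  a = 398 − 76.688 × 3.3219 = 143.248 ms
Then RT(24) = 143.248 + 76.688 × log₂ 24 = 143.248 + 76.688 × 4.5850 ≈ 494.860 ms.

494.9 ms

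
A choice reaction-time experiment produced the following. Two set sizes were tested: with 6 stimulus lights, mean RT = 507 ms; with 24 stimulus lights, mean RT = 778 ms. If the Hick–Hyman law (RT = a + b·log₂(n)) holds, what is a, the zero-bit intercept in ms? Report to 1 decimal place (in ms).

156.7 ms

The slope on a log₂ axis is (778 − 507) / (4.5850 − 2.5850) = 135.500 ms/bit.
a = RT₁ − b·log₂ n₁ = 507 − 135.500 × 2.5850 = 156.738 ms.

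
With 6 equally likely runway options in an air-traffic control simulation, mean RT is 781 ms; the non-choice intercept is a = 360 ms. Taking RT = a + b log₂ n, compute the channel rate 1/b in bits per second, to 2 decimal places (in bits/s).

Choice component = 781 − 360 = 421 ms over log₂(6) = 2.5850 bits.
b = 421 / 2.5850 = 162.865 ms/bit, so 1/b = 6.140 bits/s.

6.14 bits/s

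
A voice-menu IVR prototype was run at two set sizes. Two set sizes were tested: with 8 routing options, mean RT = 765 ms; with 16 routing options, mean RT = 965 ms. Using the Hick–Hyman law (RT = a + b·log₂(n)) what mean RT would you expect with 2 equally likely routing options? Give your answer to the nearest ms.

Fit slope and intercept:
  b = (965 − 765) / (log₂ 16 − log₂ 8) = 200 / (4 − 3) = 200 ms/bit
  a = 765 − 200 × 3 = 165 ms
Then RT(2) = 165 + 200 × log₂ 2 = 165 + 200 × 1 ≈ 365.000 ms.

365 ms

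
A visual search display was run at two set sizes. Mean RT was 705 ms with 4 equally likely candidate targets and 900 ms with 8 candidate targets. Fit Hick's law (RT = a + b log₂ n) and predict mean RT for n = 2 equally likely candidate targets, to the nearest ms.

RT is linear in log₂ n, so two points fix the line:
  b = (900 − 705) / (log₂ 8 − log₂ 4) = 195 / (3 − 2) = 195 ms/bit
  a = 705 − 195 × 2 = 315 ms
Then RT(2) = 315 + 195 × log₂ 2 = 315 + 195 × 1 ≈ 510.000 ms.

510 ms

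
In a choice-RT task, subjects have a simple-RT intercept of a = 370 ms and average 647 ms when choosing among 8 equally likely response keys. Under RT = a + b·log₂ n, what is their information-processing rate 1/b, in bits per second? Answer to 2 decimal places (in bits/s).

10.83 bits/s

b = (647 − 370)/log₂ 8 = 277/3 = 92.333 ms per bit = 0.09233 s/bit; the reciprocal is 10.830 bits/s.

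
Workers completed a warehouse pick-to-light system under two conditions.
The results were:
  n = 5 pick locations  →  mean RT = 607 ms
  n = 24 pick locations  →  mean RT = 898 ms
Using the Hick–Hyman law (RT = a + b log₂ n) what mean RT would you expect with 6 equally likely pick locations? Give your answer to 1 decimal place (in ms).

With log₂ n on the abscissa the relation is linear; from the two conditions:
  b = (898 − 607) / (log₂ 24 − log₂ 5) = 291 / (4.5850 − 2.3219) = 128.588 ms/bit
  a = 607 − 128.588 × 2.3219 = 308.427 ms
Then RT(6) = 308.427 + 128.588 × log₂ 6 = 308.427 + 128.588 × 2.5850 ≈ 640.823 ms.

640.8 ms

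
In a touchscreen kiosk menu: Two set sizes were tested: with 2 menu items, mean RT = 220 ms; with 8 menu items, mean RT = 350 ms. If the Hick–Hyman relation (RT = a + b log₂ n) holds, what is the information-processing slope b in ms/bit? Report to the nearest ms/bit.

Slope: b = (350 − 220) / (log₂ 8 − log₂ 2) = 130/2.0000 = 65 ms/bit.

65 ms/bit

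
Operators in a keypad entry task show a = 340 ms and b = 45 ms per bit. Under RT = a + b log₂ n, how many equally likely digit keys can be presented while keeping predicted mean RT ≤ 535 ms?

Set 340 + 45·log₂ n ≤ 535 → log₂ n ≤ (535 − 340)/45 = 4.3333.
So n ≤ 2^4.3333 = 20.159; the largest integer n is 20.

20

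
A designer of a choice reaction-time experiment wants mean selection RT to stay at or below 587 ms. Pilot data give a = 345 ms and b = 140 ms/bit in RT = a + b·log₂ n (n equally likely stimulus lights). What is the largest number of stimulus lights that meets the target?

3

Information budget: (587 − 345)/140 = 1.7286 bits, so n ≤ 2^1.7286 = 3.314 → at most 3.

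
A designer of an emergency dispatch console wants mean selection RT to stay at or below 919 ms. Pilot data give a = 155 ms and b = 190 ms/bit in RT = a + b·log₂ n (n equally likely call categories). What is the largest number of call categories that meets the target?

16

Information budget: (919 − 155)/190 = 4.0211 bits, so n ≤ 2^4.0211 = 16.235 → at most 16.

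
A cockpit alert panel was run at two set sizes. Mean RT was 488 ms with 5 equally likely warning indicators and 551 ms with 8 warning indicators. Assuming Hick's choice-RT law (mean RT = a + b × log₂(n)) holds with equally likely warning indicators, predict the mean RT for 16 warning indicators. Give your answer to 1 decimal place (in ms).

With log₂ n on the abscissa the relation is linear; from the two conditions:
  b = (551 − 488) / (log₂ 8 − log₂ 5) = 63 / (3 − 2.3219) = 92.911 ms/bit
  a = 488 − 92.911 × 2.3219 = 272.268 ms
Then RT(16) = 272.268 + 92.911 × log₂ 16 = 272.268 + 92.911 × 4 ≈ 643.911 ms.

643.9 ms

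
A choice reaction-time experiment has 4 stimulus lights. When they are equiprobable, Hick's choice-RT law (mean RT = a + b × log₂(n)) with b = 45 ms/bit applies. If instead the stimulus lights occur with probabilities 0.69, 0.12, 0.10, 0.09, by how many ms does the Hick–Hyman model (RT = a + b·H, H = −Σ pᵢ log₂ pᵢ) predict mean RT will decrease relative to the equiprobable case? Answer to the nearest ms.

28 ms

Equiprobable entropy H₀ = log₂ 4 = 2.0000 bits.
Skewed entropy H = −Σ pᵢ log₂ pᵢ = 1.3813 bits.
ΔRT = b·(H₀ − H) = 45 × 0.6187 = 27.84 ms.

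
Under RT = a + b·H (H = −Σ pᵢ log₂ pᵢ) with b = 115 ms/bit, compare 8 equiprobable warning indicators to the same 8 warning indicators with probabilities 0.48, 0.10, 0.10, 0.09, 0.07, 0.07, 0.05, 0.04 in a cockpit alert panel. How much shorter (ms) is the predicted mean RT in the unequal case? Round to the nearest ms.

66 ms

The RT saving is b·ΔH. Equiprobable H₀ = log₂(8) = 3.0000 bits; with the given probabilities H = 2.4243 bits.
b·(H₀ − H) = 115 × (3.0000 − 2.4243) = 66.21 ms.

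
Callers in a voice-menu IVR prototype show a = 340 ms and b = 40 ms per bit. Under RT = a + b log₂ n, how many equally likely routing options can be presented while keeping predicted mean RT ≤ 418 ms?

3

Information budget: (418 − 340)/40 = 1.9500 bits, so n ≤ 2^1.9500 = 3.864 → at most 3.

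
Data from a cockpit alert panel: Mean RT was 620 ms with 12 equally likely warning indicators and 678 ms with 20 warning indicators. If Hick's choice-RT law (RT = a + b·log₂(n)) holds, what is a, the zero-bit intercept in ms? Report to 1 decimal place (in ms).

b = (RT₂ − RT₁)/(log₂ n₂ − log₂ n₁) = (678 − 620)/(4.3219 − 3.5850) = 78.701 ms/bit.
a = RT₁ − b·log₂ n₁ = 620 − 78.701 × 3.5850 = 337.860 ms.

337.9 ms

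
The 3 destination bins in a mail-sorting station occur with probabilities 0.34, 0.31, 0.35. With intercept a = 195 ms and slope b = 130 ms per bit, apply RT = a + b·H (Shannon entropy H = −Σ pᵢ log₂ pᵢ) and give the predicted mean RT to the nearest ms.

401 ms

H = 0.34·log₂(1/0.34) + 0.31·log₂(1/0.31) + 0.35·log₂(1/0.35) = 1.5831 bits.
RT = 195 + 130 × 1.5831 = 400.80 ms.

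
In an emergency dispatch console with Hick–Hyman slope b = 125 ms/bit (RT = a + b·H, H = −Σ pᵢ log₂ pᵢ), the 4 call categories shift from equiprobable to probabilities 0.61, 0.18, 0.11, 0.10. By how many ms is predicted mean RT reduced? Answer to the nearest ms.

Equiprobable entropy H₀ = log₂ 4 = 2.0000 bits.
Skewed entropy H = −Σ pᵢ log₂ pᵢ = 1.5628 bits.
ΔRT = b·(H₀ − H) = 125 × 0.4372 = 54.65 ms.

55 ms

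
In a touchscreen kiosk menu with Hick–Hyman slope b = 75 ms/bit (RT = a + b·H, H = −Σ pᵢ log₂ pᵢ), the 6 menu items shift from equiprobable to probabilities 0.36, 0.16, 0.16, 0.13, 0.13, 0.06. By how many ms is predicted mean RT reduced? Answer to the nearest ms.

15 ms

The RT saving is b·ΔH. Equiprobable H₀ = log₂(6) = 2.5850 bits; with the given probabilities H = 2.3855 bits.
b·(H₀ − H) = 75 × (2.5850 − 2.3855) = 14.96 ms.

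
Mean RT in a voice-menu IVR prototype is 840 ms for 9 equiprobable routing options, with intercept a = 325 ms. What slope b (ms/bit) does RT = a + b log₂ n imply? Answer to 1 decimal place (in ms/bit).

162.5 ms/bit

b = (840 − 325) / log₂(9) = 515 / 3.1699 = 162.464 ms/bit.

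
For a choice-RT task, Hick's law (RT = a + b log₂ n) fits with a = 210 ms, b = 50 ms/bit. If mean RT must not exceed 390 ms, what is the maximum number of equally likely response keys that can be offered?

12

50·log₂ n ≤ 390 − 210 = 180, giving log₂ n ≤ 3.6000 and n ≤ 12.126. The largest whole number is 12.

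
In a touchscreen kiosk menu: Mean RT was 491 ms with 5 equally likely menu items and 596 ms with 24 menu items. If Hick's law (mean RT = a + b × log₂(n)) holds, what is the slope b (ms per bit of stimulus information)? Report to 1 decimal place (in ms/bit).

46.4 ms/bit

The slope on a log₂ axis is (596 − 491) / (4.5850 − 2.3219) = 46.398 ms/bit.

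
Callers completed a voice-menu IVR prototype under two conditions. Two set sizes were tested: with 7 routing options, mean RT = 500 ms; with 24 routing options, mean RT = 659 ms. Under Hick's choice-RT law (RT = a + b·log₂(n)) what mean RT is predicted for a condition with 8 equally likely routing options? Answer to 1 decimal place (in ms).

517.2 ms

Fit slope and intercept:
  b = (659 − 500) / (log₂ 24 − log₂ 7) = 159 / (4.5850 − 2.8074) = 89.446 ms/bit
  a = 500 − 89.446 × 2.8074 = 248.893 ms
Then RT(8) = 248.893 + 89.446 × log₂ 8 = 248.893 + 89.446 × 3 ≈ 517.231 ms.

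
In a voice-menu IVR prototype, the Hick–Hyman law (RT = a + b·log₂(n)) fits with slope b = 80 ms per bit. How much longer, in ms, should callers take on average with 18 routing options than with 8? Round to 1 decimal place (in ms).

93.6 ms

Only the slope matters, since a is common to both: ΔRT = b·log₂(n₂/n₁).
log₂(18) − log₂(8) = 4.1699 − 3 = 1.1699.
ΔRT = 80 × 1.1699 = 93.594 ms.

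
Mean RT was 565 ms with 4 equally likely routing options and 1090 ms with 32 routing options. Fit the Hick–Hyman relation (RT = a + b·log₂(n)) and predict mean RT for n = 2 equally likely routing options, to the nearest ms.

390 ms

Fit slope and intercept:
  b = (1090 − 565) / (log₂ 32 − log₂ 4) = 525 / (5 − 2) = 175 ms/bit
  a = 565 − 175 × 2 = 215 ms
Then RT(2) = 215 + 175 × log₂ 2 = 215 + 175 × 1 ≈ 390.000 ms.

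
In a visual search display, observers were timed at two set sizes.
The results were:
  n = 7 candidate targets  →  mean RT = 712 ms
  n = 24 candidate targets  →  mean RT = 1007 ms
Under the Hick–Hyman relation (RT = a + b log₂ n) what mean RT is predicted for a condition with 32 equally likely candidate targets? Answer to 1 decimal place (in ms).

Fit slope and intercept:
  b = (1007 − 712) / (log₂ 24 − log₂ 7) = 295 / (4.5850 − 2.8074) = 165.953 ms/bit
  a = 712 − 165.953 × 2.8074 = 246.110 ms
Then RT(32) = 246.110 + 165.953 × log₂ 32 = 246.110 + 165.953 × 5 ≈ 1075.877 ms.

1075.9 ms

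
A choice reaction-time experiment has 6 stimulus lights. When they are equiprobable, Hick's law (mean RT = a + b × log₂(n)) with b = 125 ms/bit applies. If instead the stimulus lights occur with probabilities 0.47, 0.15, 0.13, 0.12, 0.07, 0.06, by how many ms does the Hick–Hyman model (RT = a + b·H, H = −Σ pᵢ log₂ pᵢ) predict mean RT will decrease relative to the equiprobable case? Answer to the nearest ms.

50 ms

The RT saving is b·ΔH. Equiprobable H₀ = log₂(6) = 2.5850 bits; with the given probabilities H = 2.1843 bits.
b·(H₀ − H) = 125 × (2.5850 − 2.1843) = 50.08 ms.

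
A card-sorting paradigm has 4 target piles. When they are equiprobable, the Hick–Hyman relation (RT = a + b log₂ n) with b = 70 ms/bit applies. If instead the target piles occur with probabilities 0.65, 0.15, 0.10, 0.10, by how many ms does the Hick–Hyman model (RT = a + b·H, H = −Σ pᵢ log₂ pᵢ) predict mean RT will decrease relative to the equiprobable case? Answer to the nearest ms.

36 ms

The RT saving is b·ΔH. Equiprobable H₀ = log₂(4) = 2.0000 bits; with the given probabilities H = 1.4789 bits.
b·(H₀ − H) = 70 × (2.0000 − 1.4789) = 36.48 ms.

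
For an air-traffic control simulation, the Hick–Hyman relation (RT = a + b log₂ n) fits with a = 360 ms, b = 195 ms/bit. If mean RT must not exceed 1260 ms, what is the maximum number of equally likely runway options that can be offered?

24

Information budget: (1260 − 360)/195 = 4.6154 bits, so n ≤ 2^4.6154 = 24.511 → at most 24.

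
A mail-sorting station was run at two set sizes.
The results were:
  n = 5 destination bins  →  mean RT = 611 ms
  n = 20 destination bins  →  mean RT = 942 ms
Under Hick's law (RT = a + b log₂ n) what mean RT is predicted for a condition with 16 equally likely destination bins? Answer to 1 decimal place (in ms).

With log₂ n on the abscissa the relation is linear; from the two conditions:
  b = (942 − 611) / (log₂ 20 − log₂ 5) = 331 / (4.3219 − 2.3219) = 165.500 ms/bit
  a = 611 − 165.500 × 2.3219 = 226.721 ms
Then RT(16) = 226.721 + 165.500 × log₂ 16 = 226.721 + 165.500 × 4 ≈ 888.721 ms.

888.7 ms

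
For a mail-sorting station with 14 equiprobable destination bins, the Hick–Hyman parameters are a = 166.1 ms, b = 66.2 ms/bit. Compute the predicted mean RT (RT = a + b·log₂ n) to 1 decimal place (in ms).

418.1 ms

log₂(14) = 3.8074 bits, so RT = 166.1 + 66.2 × 3.8074 ≈ 418.147 ms.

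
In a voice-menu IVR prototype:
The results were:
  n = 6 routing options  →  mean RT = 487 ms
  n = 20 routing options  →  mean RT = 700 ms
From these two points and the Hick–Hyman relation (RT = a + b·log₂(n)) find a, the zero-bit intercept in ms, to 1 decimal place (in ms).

170.0 ms

Slope: b = (700 − 487) / (log₂ 20 − log₂ 6) = 213/1.7370 = 122.628 ms/bit.
Intercept: a = 487 − 122.628·log₂(6) = 170.012 ms.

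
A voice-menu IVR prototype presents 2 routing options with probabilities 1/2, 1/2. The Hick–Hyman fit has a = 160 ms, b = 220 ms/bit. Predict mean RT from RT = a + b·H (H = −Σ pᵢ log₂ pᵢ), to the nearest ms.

380 ms

H = −Σ pᵢ log₂ pᵢ = 0.5·1 + 0.5·1 = 1.000 bits.
RT = 160 + 220 × 1.000 = 380.00 ms.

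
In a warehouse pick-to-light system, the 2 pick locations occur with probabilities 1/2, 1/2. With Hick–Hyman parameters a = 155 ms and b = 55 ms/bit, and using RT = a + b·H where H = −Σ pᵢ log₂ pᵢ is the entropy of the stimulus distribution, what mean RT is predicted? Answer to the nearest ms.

H = −Σ pᵢ log₂ pᵢ = 0.5·1 + 0.5·1 = 1.000 bits.
RT = 155 + 55 × 1.000 = 210.00 ms.

210 ms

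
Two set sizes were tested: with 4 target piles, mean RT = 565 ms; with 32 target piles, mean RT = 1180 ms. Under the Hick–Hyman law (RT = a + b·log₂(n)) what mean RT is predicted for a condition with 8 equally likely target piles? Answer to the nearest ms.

Fit slope and intercept:
  b = (1180 − 565) / (log₂ 32 − log₂ 4) = 615 / (5 − 2) = 205 ms/bit
  a = 565 − 205 × 2 = 155 ms
Then RT(8) = 155 + 205 × log₂ 8 = 155 + 205 × 3 ≈ 770.000 ms.

770 ms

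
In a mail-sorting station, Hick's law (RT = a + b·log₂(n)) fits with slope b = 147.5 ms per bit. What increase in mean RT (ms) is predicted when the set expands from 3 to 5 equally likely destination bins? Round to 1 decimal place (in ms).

Only the slope matters, since a is common to both: ΔRT = b·log₂(n₂/n₁).
log₂(5) − log₂(3) = 2.3219 − 1.5850 = 0.7370.
ΔRT = 147.5 × 0.7370 = 108.702 ms.

108.7 ms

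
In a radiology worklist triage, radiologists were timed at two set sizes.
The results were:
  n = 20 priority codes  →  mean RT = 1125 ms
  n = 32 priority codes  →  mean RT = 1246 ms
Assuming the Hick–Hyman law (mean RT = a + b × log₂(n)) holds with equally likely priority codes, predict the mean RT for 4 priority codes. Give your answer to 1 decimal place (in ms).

Fit slope and intercept:
  b = (1246 − 1125) / (log₂ 32 − log₂ 20) = 121 / (5 − 4.3219) = 178.447 ms/bit
  a = 1125 − 178.447 × 4.3219 = 353.764 ms
Then RT(4) = 353.764 + 178.447 × log₂ 4 = 353.764 + 178.447 × 2 ≈ 710.659 ms.

710.7 ms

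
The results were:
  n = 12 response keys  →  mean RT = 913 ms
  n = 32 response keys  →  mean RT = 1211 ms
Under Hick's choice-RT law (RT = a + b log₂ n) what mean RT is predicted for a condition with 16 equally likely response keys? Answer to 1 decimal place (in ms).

1000.4 ms

Fit slope and intercept:
  b = (1211 − 913) / (log₂ 32 − log₂ 12) = 298 / (5 − 3.5850) = 210.595 ms/bit
  a = 913 − 210.595 × 3.5850 = 158.024 ms
Then RT(16) = 158.024 + 210.595 × log₂ 16 = 158.024 + 210.595 × 4 ≈ 1000.405 ms.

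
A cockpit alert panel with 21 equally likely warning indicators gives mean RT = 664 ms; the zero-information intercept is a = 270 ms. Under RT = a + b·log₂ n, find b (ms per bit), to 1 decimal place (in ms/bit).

log₂(21) = 4.3923 bits.
b = (RT − a)/log₂ n = (664 − 270) / 4.3923 = 89.702 ms/bit.

89.7 ms/bit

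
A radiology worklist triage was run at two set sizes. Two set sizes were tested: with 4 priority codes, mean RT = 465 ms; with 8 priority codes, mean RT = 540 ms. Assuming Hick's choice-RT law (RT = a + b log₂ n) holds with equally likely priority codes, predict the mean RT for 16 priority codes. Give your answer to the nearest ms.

RT is linear in log₂ n, so two points fix the line:
  b = (540 − 465) / (log₂ 8 − log₂ 4) = 75 / (3 − 2) = 75 ms/bit
  a = 465 − 75 × 2 = 315 ms
Then RT(16) = 315 + 75 × log₂ 16 = 315 + 75 × 4 ≈ 615.000 ms.

615 ms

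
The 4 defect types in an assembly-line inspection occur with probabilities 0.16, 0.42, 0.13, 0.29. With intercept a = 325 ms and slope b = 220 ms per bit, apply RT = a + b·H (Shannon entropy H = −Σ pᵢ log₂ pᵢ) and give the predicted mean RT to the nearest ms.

732 ms

Entropy contributions −pᵢ log₂ pᵢ: 0.4230, 0.5256, 0.3826, 0.5179; sum H = 1.8492 bits.
RT = a + bH = 325 + 220·1.8492 = 731.83 ms.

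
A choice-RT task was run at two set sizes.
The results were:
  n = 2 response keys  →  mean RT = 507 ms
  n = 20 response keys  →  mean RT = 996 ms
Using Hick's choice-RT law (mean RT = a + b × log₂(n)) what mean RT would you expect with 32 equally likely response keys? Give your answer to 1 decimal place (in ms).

RT is linear in log₂ n, so two points fix the line:
  b = (996 − 507) / (log₂ 20 − log₂ 2) = 489 / (4.3219 − 1) = 147.204 ms/bit
  a = 507 − 147.204 × 1 = 359.796 ms
Then RT(32) = 359.796 + 147.204 × log₂ 32 = 359.796 + 147.204 × 5 ≈ 1095.815 ms.

1095.8 ms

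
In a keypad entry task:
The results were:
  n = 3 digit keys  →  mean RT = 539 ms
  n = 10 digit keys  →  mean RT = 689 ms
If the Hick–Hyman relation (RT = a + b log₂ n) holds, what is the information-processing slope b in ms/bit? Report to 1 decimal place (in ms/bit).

b = (RT₂ − RT₁)/(log₂ n₂ − log₂ n₁) = (689 − 539)/(3.3219 − 1.5850) = 86.357 ms/bit.

86.4 ms/bit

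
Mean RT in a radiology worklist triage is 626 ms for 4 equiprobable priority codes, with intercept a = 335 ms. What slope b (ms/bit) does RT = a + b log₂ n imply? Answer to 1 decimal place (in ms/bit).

145.5 ms/bit

log₂(4) = 2 bits.
b = (RT − a)/log₂ n = (626 − 335) / 2 = 145.500 ms/bit.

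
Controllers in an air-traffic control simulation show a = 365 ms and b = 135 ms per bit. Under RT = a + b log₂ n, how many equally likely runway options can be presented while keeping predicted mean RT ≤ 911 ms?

16

Set 365 + 135·log₂ n ≤ 911 → log₂ n ≤ (911 − 365)/135 = 4.0444.
So n ≤ 2^4.0444 = 16.501; the largest integer n is 16.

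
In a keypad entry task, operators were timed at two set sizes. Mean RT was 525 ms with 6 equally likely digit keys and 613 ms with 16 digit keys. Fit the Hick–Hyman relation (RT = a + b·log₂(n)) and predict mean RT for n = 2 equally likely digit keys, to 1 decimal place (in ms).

426.4 ms

RT is linear in log₂ n, so two points fix the line:
  b = (613 − 525) / (log₂ 16 − log₂ 6) = 88 / (4 − 2.5850) = 62.189 ms/bit
  a = 525 − 62.189 × 2.5850 = 364.243 ms
Then RT(2) = 364.243 + 62.189 × log₂ 2 = 364.243 + 62.189 × 1 ≈ 426.433 ms.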